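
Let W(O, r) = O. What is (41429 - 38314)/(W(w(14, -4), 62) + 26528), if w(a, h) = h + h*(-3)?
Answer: 3115/26536 ≈ 0.11739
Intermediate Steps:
w(a, h) = -2*h (w(a, h) = h - 3*h = -2*h)
(41429 - 38314)/(W(w(14, -4), 62) + 26528) = (41429 - 38314)/(-2*(-4) + 26528) = 3115/(8 + 26528) = 3115/26536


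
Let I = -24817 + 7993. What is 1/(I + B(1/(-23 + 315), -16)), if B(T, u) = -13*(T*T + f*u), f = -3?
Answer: -85264/1487686285 ≈ -5.7313e-5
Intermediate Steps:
I = -16824
B(T, u) = -13*T**2 + 39*u (B(T, u) = -13*(T*T - 3*u) = -13*(T**2 - 3*u) = -13*T**2 + 39*u)
1/(I + B(1/(-23 + 315), -16)) = 1/(-16824 + (-13/(-23 + 315)**2 + 39*(-16))) = 1/(-16824 + (-13*(1/292)**2 - 624)) = 1/(-16824 + (-13*1/85264 - 624)) = 1/(-16824 + (-13/85264 - 624)) = 1/(-16824 - 53204749/85264) = 1/(-1487686285/85264) = -85264/1487686285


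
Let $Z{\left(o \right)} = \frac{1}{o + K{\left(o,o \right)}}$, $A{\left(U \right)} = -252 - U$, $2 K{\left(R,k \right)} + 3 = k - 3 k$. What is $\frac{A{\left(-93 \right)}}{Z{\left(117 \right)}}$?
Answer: $\frac{477}{2} \approx 238.5$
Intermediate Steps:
$K{\left(R,k \right)} = - \frac{3}{2} - k$ ($K{\left(R,k \right)} = - \frac{3}{2} + \frac{k - 3 k}{2} = - \frac{3}{2} + \frac{\left(-2\right) k}{2} = - \frac{3}{2} - k$)
$Z{\left(o \right)} = - \frac{2}{3}$ ($Z{\left(o \right)} = \frac{1}{o - \left(\frac{3}{2} + o\right)} = \frac{1}{- \frac{3}{2}} = - \frac{2}{3}$)
$\frac{A{\left(-93 \right)}}{Z{\left(117 \right)}} = \frac{-252 - -93}{- \frac{2}{3}} = \left(-252 + 93\right) \left(- \frac{3}{2}\right) = \left(-159\right) \left(- \frac{3}{2}\right) = \frac{477}{2}$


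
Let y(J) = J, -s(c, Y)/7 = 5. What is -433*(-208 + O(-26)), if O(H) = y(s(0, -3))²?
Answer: -440361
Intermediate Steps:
s(c, Y) = -35 (s(c, Y) = -7*5 = -35)
O(H) = 1225 (O(H) = (-35)² = 1225)
-433*(-208 + O(-26)) = -433*(-208 + 1225) = -433*1017 = -440361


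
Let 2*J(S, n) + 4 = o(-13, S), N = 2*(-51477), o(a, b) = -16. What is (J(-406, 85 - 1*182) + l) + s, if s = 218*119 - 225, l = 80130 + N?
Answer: 2883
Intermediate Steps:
N = -102954
J(S, n) = -10 (J(S, n) = -2 + (½)*(-16) = -2 - 8 = -10)
l = -22824 (l = 80130 - 102954 = -22824)
s = 25717 (s = 25942 - 225 = 25717)
(J(-406, 85 - 1*182) + l) + s = (-10 - 22824) + 25717 = -22834 + 25717 = 2883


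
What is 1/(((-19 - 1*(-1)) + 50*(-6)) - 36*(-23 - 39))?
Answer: 1/1914 ≈ 0.00052247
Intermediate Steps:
1/(((-19 - 1*(-1)) + 50*(-6)) - 36*(-23 - 39)) = 1/(((-19 + 1) - 300) - 36*(-62)) = 1/((-18 - 300) + 2232) = 1/(-318 + 2232) = 1/1914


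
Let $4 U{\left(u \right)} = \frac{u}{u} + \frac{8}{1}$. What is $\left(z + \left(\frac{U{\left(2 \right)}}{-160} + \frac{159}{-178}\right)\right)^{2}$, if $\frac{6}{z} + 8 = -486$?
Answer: $\frac{167342346871569}{197940137574400} \approx 0.84542$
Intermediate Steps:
$z = - \frac{3}{247}$ ($z = \frac{6}{-8 - 486} = \frac{6}{-494} = 6 \left(- \frac{1}{494}\right) = - \frac{3}{247} \approx -0.012146$)
$U{\left(u \right)} = \frac{9}{4}$ ($U{\left(u \right)} = \frac{\frac{u}{u} + \frac{8}{1}}{4} = \frac{1 + 8 \cdot 1}{4} = \frac{1 + 8}{4} = \frac{1}{4} \cdot 9 = \frac{9}{4}$)
$\left(z + \left(\frac{U{\left(2 \right)}}{-160} + \frac{159}{-178}\right)\right)^{2} = \left(- \frac{3}{247} + \left(\frac{9}{4 \left(-160\right)} + \frac{159}{-178}\right)\right)^{2} = \left(- \frac{3}{247} + \left(\frac{9}{4} \left(- \frac{1}{160}\right) + 159 \left(- \frac{1}{178}\right)\right)\right)^{2} = \left(- \frac{3}{247} - \frac{51681}{56960}\right)^{2} = \left(- \frac{12936087}{14069120}\right)^{2} = \frac{167342346871569}{197940137574400}$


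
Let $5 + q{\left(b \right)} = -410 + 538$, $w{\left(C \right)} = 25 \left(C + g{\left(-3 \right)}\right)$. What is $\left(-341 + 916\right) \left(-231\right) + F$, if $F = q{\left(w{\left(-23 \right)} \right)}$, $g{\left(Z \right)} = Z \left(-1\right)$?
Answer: $-132702$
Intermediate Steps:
$g{\left(Z \right)} = - Z$
$w{\left(C \right)} = 75 + 25 C$ ($w{\left(C \right)} = 25 \left(C - -3\right) = 25 \left(C + 3\right) = 25 \left(3 + C\right) = 75 + 25 C$)
$q{\left(b \right)} = 123$ ($q{\left(b \right)} = -5 + \left(-410 + 538\right) = -5 + 128 = 123$)
$F = 123$
$\left(-341 + 916\right) \left(-231\right) + F = \left(-341 + 916\right) \left(-231\right) + 123 = 575 \left(-231\right) + 123 = -132825 + 123 = -132702$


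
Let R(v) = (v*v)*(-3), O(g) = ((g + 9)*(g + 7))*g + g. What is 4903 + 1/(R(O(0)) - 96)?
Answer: 470687/96 ≈ 4903.0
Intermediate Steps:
O(g) = g + g*(7 + g)*(9 + g) (O(g) = ((9 + g)*(7 + g))*g + g = ((7 + g)*(9 + g))*g + g = g*(7 + g)*(9 + g) + g = g + g*(7 + g)*(9 + g))
R(v) = -3*v**2 (R(v) = v**2*(-3) = -3*v**2)
4903 + 1/(R(O(0)) - 96) = 4903 + 1/(-3*(0*(64 + 0**2 + 16*0))**2 - 96) = 4903 + 1/(-3*(0*(64 + 0 + 0))**2 - 96) = 4903 + 1/(-3*(0*64)**2 - 96) = 4903 + 1/(-3*0**2 - 96) = 4903 + 1/(-3*0 - 96) = 4903 + 1/(0 - 96) = 4903 + 1/(-96) = 4903 - 1/96 = 470687/96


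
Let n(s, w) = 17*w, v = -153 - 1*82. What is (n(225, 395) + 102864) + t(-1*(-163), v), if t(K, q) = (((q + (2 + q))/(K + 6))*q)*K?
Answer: 2803507/13 ≈ 2.1565e+5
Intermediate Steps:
v = -235 (v = -153 - 82 = -235)
t(K, q) = K*q*(2 + 2*q)/(6 + K) (t(K, q) = (((2 + 2*q)/(6 + K))*q)*K = (q*(2 + 2*q)/(6 + K))*K = K*q*(2 + 2*q)/(6 + K))
(n(225, 395) + 102864) + t(-1*(-163), v) = (17*395 + 102864) + 2*(-1*(-163))*(-235)*(1 - 235)/(6 - 1*(-163)) = (6715 + 102864) + 2*163*(-235)*(-234)/(6 + 163) = 109579 + 2*163*(-235)*(-234)/169 = 109579 + 2*163*(-235)*(1/169)*(-234) = 109579 + 1378980/13 = 2803507/13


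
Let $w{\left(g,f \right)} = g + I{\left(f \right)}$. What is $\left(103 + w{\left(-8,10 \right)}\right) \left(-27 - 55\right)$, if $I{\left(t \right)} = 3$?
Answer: $-8036$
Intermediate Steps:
$w{\left(g,f \right)} = 3 + g$ ($w{\left(g,f \right)} = g + 3 = 3 + g$)
$\left(103 + w{\left(-8,10 \right)}\right) \left(-27 - 55\right) = \left(103 + \left(3 - 8\right)\right) \left(-27 - 55\right) = \left(103 - 5\right) \left(-82\right) = 98 \left(-82\right) = -8036$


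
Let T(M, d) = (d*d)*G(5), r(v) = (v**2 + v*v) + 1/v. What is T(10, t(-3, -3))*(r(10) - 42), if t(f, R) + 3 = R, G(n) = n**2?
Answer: 142290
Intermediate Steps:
t(f, R) = -3 + R
r(v) = 1/v + 2*v**2 (r(v) = (v**2 + v**2) + 1/v = 2*v**2 + 1/v = 1/v + 2*v**2)
T(M, d) = 25*d**2 (T(M, d) = (d*d)*5**2 = d**2*25 = 25*d**2)
T(10, t(-3, -3))*(r(10) - 42) = (25*(-3 - 3)**2)*((1 + 2*10**3)/10 - 42) = (25*(-6)**2)*((1 + 2*1000)/10 - 42) = (25*36)*((1 + 2000)/10 - 42) = 900*((1/10)*2001 - 42) = 900*(2001/10 - 42) = 900*(1581/10) = 142290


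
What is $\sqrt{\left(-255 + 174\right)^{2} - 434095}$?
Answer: $i \sqrt{427534} \approx 653.86 i$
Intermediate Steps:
$\sqrt{\left(-255 + 174\right)^{2} - 434095} = \sqrt{\left(-81\right)^{2} - 434095} = \sqrt{6561 - 434095} = \sqrt{-427534} = i \sqrt{427534}$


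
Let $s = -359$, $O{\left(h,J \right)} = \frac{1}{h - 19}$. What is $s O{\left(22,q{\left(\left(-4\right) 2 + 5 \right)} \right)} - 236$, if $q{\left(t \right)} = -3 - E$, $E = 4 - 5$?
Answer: $- \frac{1067}{3} \approx -355.67$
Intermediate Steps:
$E = -1$
$q{\left(t \right)} = -2$ ($q{\left(t \right)} = -3 - -1 = -3 + 1 = -2$)
$O{\left(h,J \right)} = \frac{1}{-19 + h}$
$s O{\left(22,q{\left(\left(-4\right) 2 + 5 \right)} \right)} - 236 = - \frac{359}{-19 + 22} - 236 = - \frac{359}{3} - 236 = - \frac{1067}{3}$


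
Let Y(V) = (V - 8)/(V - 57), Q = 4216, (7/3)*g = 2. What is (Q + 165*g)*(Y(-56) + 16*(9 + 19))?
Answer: 1546085376/791 ≈ 1.9546e+6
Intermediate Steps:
g = 6/7 (g = (3/7)*2 = 6/7 ≈ 0.85714)
Y(V) = (-8 + V)/(-57 + V)
(Q + 165*g)*(Y(-56) + 16*(9 + 19)) = (4216 + 165*(6/7))*((-8 - 56)/(-57 - 56) + 16*(9 + 19)) = (4216 + 990/7)*(-64/(-113) + 16*28) = 30502*(-1/113*(-64) + 448)/7 = 30502*(64/113 + 448)/7 = (30502/7)*(50688/113) = 1546085376/791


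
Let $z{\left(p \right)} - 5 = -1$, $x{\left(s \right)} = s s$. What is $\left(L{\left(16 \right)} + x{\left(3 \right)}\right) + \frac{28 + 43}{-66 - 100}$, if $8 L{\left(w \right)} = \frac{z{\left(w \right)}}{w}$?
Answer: $\frac{22851}{2656} \approx 8.6035$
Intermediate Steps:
$x{\left(s \right)} = s^{2}$
$z{\left(p \right)} = 4$ ($z{\left(p \right)} = 5 - 1 = 4$)
$L{\left(w \right)} = \frac{1}{2 w}$ ($L{\left(w \right)} = \frac{4 \frac{1}{w}}{8} = \frac{1}{2 w}$)
$\left(L{\left(16 \right)} + x{\left(3 \right)}\right) + \frac{28 + 43}{-66 - 100} = \left(\frac{1}{2 \cdot 16} + 3^{2}\right) + \frac{28 + 43}{-66 - 100} = \left(\frac{1}{2} \cdot \frac{1}{16} + 9\right) + \frac{71}{-166} = \left(\frac{1}{32} + 9\right) + 71 \left(- \frac{1}{166}\right) = \frac{289}{32} - \frac{71}{166} = \frac{22851}{2656}$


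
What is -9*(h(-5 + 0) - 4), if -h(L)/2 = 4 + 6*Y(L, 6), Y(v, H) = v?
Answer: -432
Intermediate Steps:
h(L) = -8 - 12*L (h(L) = -2*(4 + 6*L) = -8 - 12*L)
-9*(h(-5 + 0) - 4) = -9*((-8 - 12*(-5 + 0)) - 4) = -9*((-8 - 12*(-5)) - 4) = -9*((-8 + 60) - 4) = -9*(52 - 4) = -9*48 = -432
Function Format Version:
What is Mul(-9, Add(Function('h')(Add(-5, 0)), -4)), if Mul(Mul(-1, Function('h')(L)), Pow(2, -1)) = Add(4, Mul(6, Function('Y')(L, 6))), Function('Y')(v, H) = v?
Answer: -432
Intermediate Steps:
Function('h')(L) = Add(-8, Mul(-12, L)) (Function('h')(L) = Mul(-2, Add(4, Mul(6, L))) = Add(-8, Mul(-12, L)))
Mul(-9, Add(Function('h')(Add(-5, 0)), -4)) = Mul(-9, Add(Add(-8, Mul(-12, Add(-5, 0))), -4)) = Mul(-9, Add(Add(-8, Mul(-12, -5)), -4)) = Mul(-9, Add(Add(-8, 60), -4)) = Mul(-9, Add(52, -4)) = Mul(-9, 48) = -432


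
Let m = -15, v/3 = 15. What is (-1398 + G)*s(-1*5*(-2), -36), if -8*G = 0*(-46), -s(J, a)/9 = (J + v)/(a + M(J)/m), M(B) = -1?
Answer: -943650/49 ≈ -19258.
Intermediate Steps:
v = 45 (v = 3*15 = 45)
s(J, a) = -9*(45 + J)/(1/15 + a) (s(J, a) = -9*(J + 45)/(a - 1/(-15)) = -9*(45 + J)/(a - 1*(-1/15)) = -9*(45 + J)/(a + 1/15) = -9*(45 + J)/(1/15 + a))
G = 0 (G = -0*(-46) = -⅛*0 = 0)
(-1398 + G)*s(-1*5*(-2), -36) = (-1398 + 0)*(135*(45 - 1*5*(-2))/(-1 - 15*(-36))) = -188730*(45 - 5*(-2))/(-1 + 540) = -188730*(45 + 10)/539 = -188730*55/539 = -1398*675/49 = -943650/49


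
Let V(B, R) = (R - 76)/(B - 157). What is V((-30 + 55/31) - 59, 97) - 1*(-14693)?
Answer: 111240052/7571 ≈ 14693.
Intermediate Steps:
V(B, R) = (-76 + R)/(-157 + B)
V((-30 + 55/31) - 59, 97) - 1*(-14693) = (-76 + 97)/(-157 + ((-30 + 55/31) - 59)) - 1*(-14693) = 21/(-157 + ((-30 + 55*(1/31)) - 59)) + 14693 = 21/(-157 + ((-30 + 55/31) - 59)) + 14693 = 21/(-157 + (-875/31 - 59)) + 14693 = 21/(-157 - 2704/31) + 14693 = 21/(-7571/31) + 14693 = -31/7571*21 + 14693 = -651/7571 + 14693 = 111240052/7571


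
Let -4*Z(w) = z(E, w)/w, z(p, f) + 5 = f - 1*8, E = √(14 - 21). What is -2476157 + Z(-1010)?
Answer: -10003675303/4040 ≈ -2.4762e+6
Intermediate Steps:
E = I*√7 (E = √(-7) = I*√7 ≈ 2.6458*I)
z(p, f) = -13 + f (z(p, f) = -5 + (f - 1*8) = -5 + (f - 8) = -5 + (-8 + f) = -13 + f)
Z(w) = -(-13 + w)/(4*w)
-2476157 + Z(-1010) = -2476157 + (¼)*(13 - 1*(-1010))/(-1010) = -2476157 + (¼)*(-1/1010)*(13 + 1010) = -2476157 + (¼)*(-1/1010)*1023 = -2476157 - 1023/4040 = -10003675303/4040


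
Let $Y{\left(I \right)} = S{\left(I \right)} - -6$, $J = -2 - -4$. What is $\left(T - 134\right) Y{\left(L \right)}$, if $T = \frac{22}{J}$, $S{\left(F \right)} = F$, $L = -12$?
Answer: $738$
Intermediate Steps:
$J = 2$ ($J = -2 + 4 = 2$)
$Y{\left(I \right)} = 6 + I$ ($Y{\left(I \right)} = I - -6 = I + 6 = 6 + I$)
$T = 11$ ($T = \frac{22}{2} = 22 \cdot \frac{1}{2} = 11$)
$\left(T - 134\right) Y{\left(L \right)} = \left(11 - 134\right) \left(6 - 12\right) = \left(-123\right) \left(-6\right) = 738$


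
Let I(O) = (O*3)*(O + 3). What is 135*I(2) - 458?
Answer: 3592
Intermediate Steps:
I(O) = 3*O*(3 + O) (I(O) = (3*O)*(3 + O) = 3*O*(3 + O))
135*I(2) - 458 = 135*(3*2*(3 + 2)) - 458 = 135*(3*2*5) - 458 = 135*30 - 458 = 4050 - 458 = 3592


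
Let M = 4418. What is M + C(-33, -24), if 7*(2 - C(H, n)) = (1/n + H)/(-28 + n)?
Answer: 2970179/672 ≈ 4419.9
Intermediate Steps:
C(H, n) = 2 - (H + 1/n)/(7*(-28 + n)) (C(H, n) = 2 - (1/n + H)/(7*(-28 + n)) = 2 - (H + 1/n)/(7*(-28 + n)))
M + C(-33, -24) = 4418 + (⅐)*(-1 - 392*(-24) + 14*(-24)² - 1*(-33)*(-24))/(-24*(-28 - 24)) = 4418 + (⅐)*(-1/24)*(-1 + 9408 + 14*576 - 792)/(-52) = 4418 + (⅐)*(-1/24)*(-1/52)*(-1 + 9408 + 8064 - 792) = 4418 + (⅐)*(-1/24)*(-1/52)*16679 = 4418 + 1283/672 = 2970179/672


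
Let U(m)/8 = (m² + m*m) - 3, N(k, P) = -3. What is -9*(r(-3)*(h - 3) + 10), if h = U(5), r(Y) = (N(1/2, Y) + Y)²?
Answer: -120942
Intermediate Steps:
r(Y) = (-3 + Y)²
U(m) = -24 + 16*m² (U(m) = 8*((m² + m*m) - 3) = 8*((m² + m²) - 3) = 8*(2*m² - 3) = 8*(-3 + 2*m²) = -24 + 16*m²)
h = 376 (h = -24 + 16*5² = -24 + 16*25 = -24 + 400 = 376)
-9*(r(-3)*(h - 3) + 10) = -9*((-3 - 3)²*(376 - 3) + 10) = -9*((-6)²*373 + 10) = -9*(36*373 + 10) = -9*(13428 + 10) = -9*13438 = -120942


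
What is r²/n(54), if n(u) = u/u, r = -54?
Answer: 2916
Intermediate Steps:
n(u) = 1
r²/n(54) = (-54)²/1 = 2916*1 = 2916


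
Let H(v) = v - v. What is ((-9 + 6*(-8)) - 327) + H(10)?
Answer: -384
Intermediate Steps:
H(v) = 0
((-9 + 6*(-8)) - 327) + H(10) = ((-9 + 6*(-8)) - 327) + 0 = ((-9 - 48) - 327) + 0 = (-57 - 327) + 0 = -384 + 0 = -384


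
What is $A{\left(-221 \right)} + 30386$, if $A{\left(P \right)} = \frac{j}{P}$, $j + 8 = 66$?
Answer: $\frac{6715248}{221} \approx 30386.0$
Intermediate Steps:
$j = 58$ ($j = -8 + 66 = 58$)
$A{\left(P \right)} = \frac{58}{P}$
$A{\left(-221 \right)} + 30386 = \frac{58}{-221} + 30386 = 58 \left(- \frac{1}{221}\right) + 30386 = - \frac{58}{221} + 30386 = \frac{6715248}{221}$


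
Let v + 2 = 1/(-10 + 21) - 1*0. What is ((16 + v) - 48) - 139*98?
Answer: -150215/11 ≈ -13656.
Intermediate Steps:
v = -21/11 (v = -2 + (1/(-10 + 21) - 1*0) = -2 + (1/11 + 0) = -2 + 1/11 = -21/11 ≈ -1.9091)
((16 + v) - 48) - 139*98 = ((16 - 21/11) - 48) - 139*98 = (155/11 - 48) - 13622 = -373/11 - 13622 = -150215/11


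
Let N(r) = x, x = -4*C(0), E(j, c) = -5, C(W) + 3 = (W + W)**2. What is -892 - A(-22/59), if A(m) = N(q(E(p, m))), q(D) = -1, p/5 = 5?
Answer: -904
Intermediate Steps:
p = 25 (p = 5*5 = 25)
C(W) = -3 + 4*W**2 (C(W) = -3 + (W + W)**2 = -3 + (2*W)**2 = -3 + 4*W**2)
x = 12 (x = -4*(-3 + 4*0**2) = -4*(-3 + 4*0) = -4*(-3 + 0) = -4*(-3) = 12)
N(r) = 12
A(m) = 12
-892 - A(-22/59) = -892 - 1*12 = -892 - 12 = -904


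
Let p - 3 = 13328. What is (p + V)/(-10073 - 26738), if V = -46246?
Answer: 32915/36811 ≈ 0.89416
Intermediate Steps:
p = 13331 (p = 3 + 13328 = 13331)
(p + V)/(-10073 - 26738) = (13331 - 46246)/(-10073 - 26738) = -32915/(-36811) = -32915*(-1/36811) = 32915/36811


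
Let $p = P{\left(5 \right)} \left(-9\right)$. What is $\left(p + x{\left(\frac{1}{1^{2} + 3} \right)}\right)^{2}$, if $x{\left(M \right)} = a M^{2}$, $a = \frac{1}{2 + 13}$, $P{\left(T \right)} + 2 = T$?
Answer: $\frac{41977441}{57600} \approx 728.78$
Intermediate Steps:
$P{\left(T \right)} = -2 + T$
$p = -27$ ($p = \left(-2 + 5\right) \left(-9\right) = 3 \left(-9\right) = -27$)
$a = \frac{1}{15} \approx 0.066667$
$x{\left(M \right)} = \frac{M^{2}}{15}$
$\left(p + x{\left(\frac{1}{1^{2} + 3} \right)}\right)^{2} = \left(-27 + \frac{\left(\frac{1}{1^{2} + 3}\right)^{2}}{15}\right)^{2} = \left(-27 + \frac{\left(\frac{1}{1 + 3}\right)^{2}}{15}\right)^{2} = \left(-27 + \frac{\left(\frac{1}{4}\right)^{2}}{15}\right)^{2} = \left(-27 + \frac{1}{15 \cdot 16}\right)^{2} = \left(-27 + \frac{1}{15} \cdot \frac{1}{16}\right)^{2} = \left(-27 + \frac{1}{240}\right)^{2} = \left(- \frac{6479}{240}\right)^{2} = \frac{41977441}{57600}$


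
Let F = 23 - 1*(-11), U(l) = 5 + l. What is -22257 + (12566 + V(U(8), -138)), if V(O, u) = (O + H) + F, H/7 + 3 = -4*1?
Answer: -9693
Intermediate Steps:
F = 34 (F = 23 + 11 = 34)
H = -49 (H = -21 + 7*(-4*1) = -21 + 7*(-4) = -21 - 28 = -49)
V(O, u) = -15 + O (V(O, u) = (O - 49) + 34 = (-49 + O) + 34 = -15 + O)
-22257 + (12566 + V(U(8), -138)) = -22257 + (12566 + (-15 + (5 + 8))) = -22257 + (12566 + (-15 + 13)) = -22257 + (12566 - 2) = -22257 + 12564 = -9693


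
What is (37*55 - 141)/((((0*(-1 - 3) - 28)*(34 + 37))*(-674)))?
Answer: 947/669956 ≈ 0.0014135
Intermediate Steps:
(37*55 - 141)/((((0*(-1 - 3) - 28)*(34 + 37))*(-674))) = (2035 - 141)/((((0*(-4) - 28)*71)*(-674))) = 1894/((((0 - 28)*71)*(-674))) = 1894/((-28*71*(-674))) = 1894/((-1988*(-674))) = 1894/1339912 = 1894*(1/1339912) = 947/669956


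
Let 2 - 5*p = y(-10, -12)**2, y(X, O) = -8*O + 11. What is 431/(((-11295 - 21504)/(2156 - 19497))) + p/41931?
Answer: 522193313284/2292158115 ≈ 227.82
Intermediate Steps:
y(X, O) = 11 - 8*O
p = -11447/5 (p = 2/5 - (11 - 8*(-12))**2/5 = 2/5 - (11 + 96)**2/5 = 2/5 - 1/5*107**2 = 2/5 - 1/5*11449 = 2/5 - 11449/5 = -11447/5 ≈ -2289.4)
431/(((-11295 - 21504)/(2156 - 19497))) + p/41931 = 431/(((-11295 - 21504)/(2156 - 19497))) - 11447/5/41931 = 431/((-32799/(-17341))) - 11447/5*1/41931 = 431/((-32799*(-1/17341))) - 11447/209655 = 431/(32799/17341) - 11447/209655 = 431*(17341/32799) - 11447/209655 = 7473971/32799 - 11447/209655 = 522193313284/2292158115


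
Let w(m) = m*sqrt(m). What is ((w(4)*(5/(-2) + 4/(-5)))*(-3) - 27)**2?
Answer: 68121/25 ≈ 2724.8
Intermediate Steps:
w(m) = m**(3/2)
((w(4)*(5/(-2) + 4/(-5)))*(-3) - 27)**2 = ((4**(3/2)*(5/(-2) + 4/(-5)))*(-3) - 27)**2 = ((8*(5*(-1/2) + 4*(-1/5)))*(-3) - 27)**2 = ((8*(-5/2 - 4/5))*(-3) - 27)**2 = ((8*(-33/10))*(-3) - 27)**2 = (-132/5*(-3) - 27)**2 = (396/5 - 27)**2 = (261/5)**2 = 68121/25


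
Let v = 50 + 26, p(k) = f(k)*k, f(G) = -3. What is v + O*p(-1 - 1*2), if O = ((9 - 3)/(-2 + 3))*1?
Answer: 130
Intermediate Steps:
p(k) = -3*k
O = 6 (O = (6/1)*1 = (6*1)*1 = 6*1 = 6)
v = 76
v + O*p(-1 - 1*2) = 76 + 6*(-3*(-1 - 1*2)) = 76 + 6*(-3*(-1 - 2)) = 76 + 6*(-3*(-3)) = 76 + 6*9 = 76 + 54 = 130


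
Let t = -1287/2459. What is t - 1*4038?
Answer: -9930729/2459 ≈ -4038.5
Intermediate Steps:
t = -1287/2459 (t = -1287*1/2459 = -1287/2459 ≈ -0.52338)
t - 1*4038 = -1287/2459 - 1*4038 = -1287/2459 - 4038 = -9930729/2459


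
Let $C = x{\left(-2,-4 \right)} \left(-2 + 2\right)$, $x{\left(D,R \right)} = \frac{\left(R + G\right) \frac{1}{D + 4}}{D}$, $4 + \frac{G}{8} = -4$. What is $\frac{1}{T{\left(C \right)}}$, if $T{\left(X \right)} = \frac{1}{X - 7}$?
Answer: $-7$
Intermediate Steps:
$G = -64$ ($G = -32 + 8 \left(-4\right) = -32 - 32 = -64$)
$x{\left(D,R \right)} = \frac{-64 + R}{D \left(4 + D\right)}$ ($x{\left(D,R \right)} = \frac{\left(R - 64\right) \frac{1}{D + 4}}{D} = \frac{\left(-64 + R\right) \frac{1}{4 + D}}{D} = \frac{\frac{1}{4 + D} \left(-64 + R\right)}{D} = \frac{-64 + R}{D \left(4 + D\right)}$)
$C = 0$ ($C = \frac{-64 - 4}{\left(-2\right) \left(4 - 2\right)} \left(-2 + 2\right) = \left(- \frac{1}{2}\right) \frac{1}{2} \left(-68\right) 0 = 17 \cdot 0 = 0$)
$T{\left(X \right)} = \frac{1}{-7 + X}$
$\frac{1}{T{\left(C \right)}} = \frac{1}{\frac{1}{-7 + 0}} = \frac{1}{\frac{1}{-7}} = \frac{1}{- \frac{1}{7}} = -7$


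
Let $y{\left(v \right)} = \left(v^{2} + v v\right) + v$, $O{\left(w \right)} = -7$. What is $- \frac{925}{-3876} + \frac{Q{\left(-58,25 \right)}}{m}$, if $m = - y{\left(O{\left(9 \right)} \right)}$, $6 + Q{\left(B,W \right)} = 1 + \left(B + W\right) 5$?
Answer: $\frac{743095}{352716} \approx 2.1068$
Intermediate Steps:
$y{\left(v \right)} = v + 2 v^{2}$ ($y{\left(v \right)} = \left(v^{2} + v^{2}\right) + v = 2 v^{2} + v = v + 2 v^{2}$)
$Q{\left(B,W \right)} = -5 + 5 B + 5 W$ ($Q{\left(B,W \right)} = -6 + \left(1 + \left(B + W\right) 5\right) = -6 + \left(1 + \left(5 B + 5 W\right)\right) = -6 + \left(1 + 5 B + 5 W\right) = -5 + 5 B + 5 W$)
$m = -91$ ($m = - \left(-7\right) \left(1 + 2 \left(-7\right)\right) = - \left(-7\right) \left(1 - 14\right) = - \left(-7\right) \left(-13\right) = \left(-1\right) 91 = -91$)
$- \frac{925}{-3876} + \frac{Q{\left(-58,25 \right)}}{m} = - \frac{925}{-3876} + \frac{-5 + 5 \left(-58\right) + 5 \cdot 25}{-91} = \left(-925\right) \left(- \frac{1}{3876}\right) + \left(-5 - 290 + 125\right) \left(- \frac{1}{91}\right) = \frac{925}{3876} - - \frac{170}{91} = \frac{925}{3876} + \frac{170}{91} = \frac{743095}{352716}$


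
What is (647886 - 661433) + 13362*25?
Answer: 320503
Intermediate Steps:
(647886 - 661433) + 13362*25 = -13547 + 334050 = 320503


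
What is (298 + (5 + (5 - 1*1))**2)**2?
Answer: 143641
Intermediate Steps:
(298 + (5 + (5 - 1*1))**2)**2 = (298 + (5 + (5 - 1))**2)**2 = (298 + (5 + 4)**2)**2 = (298 + 9**2)**2 = (298 + 81)**2 = 379**2 = 143641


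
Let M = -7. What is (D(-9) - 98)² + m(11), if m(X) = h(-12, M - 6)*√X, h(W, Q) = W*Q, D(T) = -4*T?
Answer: 3844 + 156*√11 ≈ 4361.4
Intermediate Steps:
h(W, Q) = Q*W
m(X) = 156*√X (m(X) = ((-7 - 6)*(-12))*√X = (-13*(-12))*√X = 156*√X)
(D(-9) - 98)² + m(11) = (-4*(-9) - 98)² + 156*√11 = (36 - 98)² + 156*√11 = (-62)² + 156*√11 = 3844 + 156*√11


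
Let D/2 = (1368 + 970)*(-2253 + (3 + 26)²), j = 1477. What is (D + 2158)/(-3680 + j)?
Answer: 6600354/2203 ≈ 2996.1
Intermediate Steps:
D = -6602512 (D = 2*((1368 + 970)*(-2253 + (3 + 26)²)) = 2*(2338*(-2253 + 29²)) = 2*(2338*(-2253 + 841)) = 2*(2338*(-1412)) = 2*(-3301256) = -6602512)
(D + 2158)/(-3680 + j) = (-6602512 + 2158)/(-3680 + 1477) = -6600354/(-2203) = -6600354*(-1/2203) = 6600354/2203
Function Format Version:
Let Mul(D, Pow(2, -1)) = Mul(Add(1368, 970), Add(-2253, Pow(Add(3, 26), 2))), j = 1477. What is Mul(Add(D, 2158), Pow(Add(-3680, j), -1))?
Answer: Rational(6600354, 2203) ≈ 2996.1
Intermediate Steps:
D = -6602512 (D = Mul(2, Mul(Add(1368, 970), Add(-2253, Pow(Add(3, 26), 2)))) = Mul(2, Mul(2338, Add(-2253, Pow(29, 2)))) = Mul(2, Mul(2338, Add(-2253, 841))) = Mul(2, Mul(2338, -1412)) = Mul(2, -3301256) = -6602512)
Mul(Add(D, 2158), Pow(Add(-3680, j), -1)) = Mul(Add(-6602512, 2158), Pow(Add(-3680, 1477), -1)) = Mul(-6600354, Pow(-2203, -1)) = Mul(-6600354, Rational(-1, 2203)) = Rational(6600354, 2203)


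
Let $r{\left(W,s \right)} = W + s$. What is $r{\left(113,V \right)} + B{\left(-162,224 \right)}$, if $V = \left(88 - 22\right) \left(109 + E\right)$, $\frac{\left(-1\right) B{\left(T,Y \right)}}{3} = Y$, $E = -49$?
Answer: $3401$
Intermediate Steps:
$B{\left(T,Y \right)} = - 3 Y$
$V = 3960$ ($V = \left(88 - 22\right) \left(109 - 49\right) = 66 \cdot 60 = 3960$)
$r{\left(113,V \right)} + B{\left(-162,224 \right)} = \left(113 + 3960\right) - 672 = 4073 - 672 = 3401$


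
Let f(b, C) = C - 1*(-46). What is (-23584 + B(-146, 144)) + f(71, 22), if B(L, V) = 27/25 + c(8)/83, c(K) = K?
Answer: -48793259/2075 ≈ -23515.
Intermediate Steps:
f(b, C) = 46 + C (f(b, C) = C + 46 = 46 + C)
B(L, V) = 2441/2075 (B(L, V) = 27/25 + 8/83 = 2441/2075)
(-23584 + B(-146, 144)) + f(71, 22) = (-23584 + 2441/2075) + (46 + 22) = -48934359/2075 + 68 = -48793259/2075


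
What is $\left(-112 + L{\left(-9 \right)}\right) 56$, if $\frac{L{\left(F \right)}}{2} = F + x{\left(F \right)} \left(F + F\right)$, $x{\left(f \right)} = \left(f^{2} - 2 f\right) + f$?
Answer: $-188720$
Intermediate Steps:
$x{\left(f \right)} = f^{2} - f$
$L{\left(F \right)} = 2 F + 4 F^{2} \left(-1 + F\right)$ ($L{\left(F \right)} = 2 \left(F + F \left(-1 + F\right) \left(F + F\right)\right) = 2 \left(F + F \left(-1 + F\right) 2 F\right) = 2 \left(F + 2 F^{2} \left(-1 + F\right)\right) = 2 F + 4 F^{2} \left(-1 + F\right)$)
$\left(-112 + L{\left(-9 \right)}\right) 56 = \left(-112 + 2 \left(-9\right) \left(1 + 2 \left(-9\right) \left(-1 - 9\right)\right)\right) 56 = \left(-112 + 2 \left(-9\right) \left(1 + 2 \left(-9\right) \left(-10\right)\right)\right) 56 = \left(-112 + 2 \left(-9\right) \left(1 + 180\right)\right) 56 = \left(-112 + 2 \left(-9\right) 181\right) 56 = \left(-112 - 3258\right) 56 = \left(-3370\right) 56 = -188720$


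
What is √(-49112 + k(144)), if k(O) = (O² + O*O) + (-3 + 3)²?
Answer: 2*I*√1910 ≈ 87.407*I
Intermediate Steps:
k(O) = 2*O² (k(O) = (O² + O²) + 0² = 2*O² + 0 = 2*O²)
√(-49112 + k(144)) = √(-49112 + 2*144²) = √(-49112 + 2*20736) = √(-49112 + 41472) = √(-7640) = 2*I*√1910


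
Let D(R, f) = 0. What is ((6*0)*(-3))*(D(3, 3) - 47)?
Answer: 0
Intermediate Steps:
((6*0)*(-3))*(D(3, 3) - 47) = ((6*0)*(-3))*(0 - 47) = (0*(-3))*(-47) = 0*(-47) = 0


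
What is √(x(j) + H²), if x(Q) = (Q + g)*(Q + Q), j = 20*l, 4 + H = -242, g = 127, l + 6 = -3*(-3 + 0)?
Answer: 2*√20739 ≈ 288.02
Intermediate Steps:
l = 3 (l = -6 - 3*(-3 + 0) = -6 - 3*(-3) = -6 + 9 = 3)
H = -246 (H = -4 - 242 = -246)
j = 60 (j = 20*3 = 60)
x(Q) = 2*Q*(127 + Q) (x(Q) = (Q + 127)*(Q + Q) = (127 + Q)*(2*Q) = 2*Q*(127 + Q))
√(x(j) + H²) = √(2*60*(127 + 60) + (-246)²) = √(2*60*187 + 60516) = √(22440 + 60516) = √82956 = 2*√20739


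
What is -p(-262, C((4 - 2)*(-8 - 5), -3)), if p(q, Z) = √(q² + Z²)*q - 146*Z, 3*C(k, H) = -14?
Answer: -2044/3 + 524*√154498/3 ≈ 67974.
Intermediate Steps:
C(k, H) = -14/3 (C(k, H) = (⅓)*(-14) = -14/3)
p(q, Z) = -146*Z + q*√(Z² + q²) (p(q, Z) = √(Z² + q²)*q - 146*Z = q*√(Z² + q²) - 146*Z = -146*Z + q*√(Z² + q²))
-p(-262, C((4 - 2)*(-8 - 5), -3)) = -(-146*(-14/3) - 262*√((-14/3)² + (-262)²)) = -(2044/3 - 262*√(196/9 + 68644)) = -(2044/3 - 524*√154498/3) = -2044/3 + 524*√154498/3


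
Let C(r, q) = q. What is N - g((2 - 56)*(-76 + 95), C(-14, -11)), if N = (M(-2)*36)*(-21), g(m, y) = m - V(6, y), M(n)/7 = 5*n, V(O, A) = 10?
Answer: 53956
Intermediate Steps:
M(n) = 35*n (M(n) = 7*(5*n) = 35*n)
g(m, y) = -10 + m (g(m, y) = m - 1*10 = m - 10 = -10 + m)
N = 52920 (N = ((35*(-2))*36)*(-21) = -70*36*(-21) = -2520*(-21) = 52920)
N - g((2 - 56)*(-76 + 95), C(-14, -11)) = 52920 - (-10 + (2 - 56)*(-76 + 95)) = 52920 - (-10 - 54*19) = 52920 - (-10 - 1026) = 52920 - 1*(-1036) = 52920 + 1036 = 53956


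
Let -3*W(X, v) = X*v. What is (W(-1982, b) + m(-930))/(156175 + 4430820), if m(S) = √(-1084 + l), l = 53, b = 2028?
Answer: 1339832/4586995 + I*√1031/4586995 ≈ 0.29209 + 7.0e-6*I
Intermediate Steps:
W(X, v) = -X*v/3
m(S) = I*√1031 (m(S) = √(-1084 + 53) = √(-1031) = I*√1031)
(W(-1982, b) + m(-930))/(156175 + 4430820) = (-⅓*(-1982)*2028 + I*√1031)/(156175 + 4430820) = (1339832 + I*√1031)/4586995 = (1339832 + I*√1031)*(1/4586995) = 1339832/4586995 + I*√1031/4586995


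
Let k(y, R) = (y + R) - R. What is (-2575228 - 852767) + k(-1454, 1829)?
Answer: -3429449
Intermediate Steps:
k(y, R) = y (k(y, R) = (R + y) - R = y)
(-2575228 - 852767) + k(-1454, 1829) = (-2575228 - 852767) - 1454 = -3427995 - 1454 = -3429449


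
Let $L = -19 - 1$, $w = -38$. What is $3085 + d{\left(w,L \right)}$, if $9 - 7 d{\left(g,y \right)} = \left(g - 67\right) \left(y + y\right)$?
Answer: $\frac{17404}{7} \approx 2486.3$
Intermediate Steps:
$L = -20$ ($L = -19 - 1 = -20$)
$d{\left(g,y \right)} = \frac{9}{7} - \frac{2 y \left(-67 + g\right)}{7}$ ($d{\left(g,y \right)} = \frac{9}{7} - \frac{\left(g - 67\right) \left(y + y\right)}{7} = \frac{9}{7} - \frac{\left(g - 67\right) 2 y}{7} = \frac{9}{7} - \frac{\left(-67 + g\right) 2 y}{7} = \frac{9}{7} - \frac{2 y \left(-67 + g\right)}{7}$)
$3085 + d{\left(w,L \right)} = 3085 + \left(\frac{9}{7} + \frac{134}{7} \left(-20\right) - \left(- \frac{76}{7}\right) \left(-20\right)\right) = 3085 - \frac{4191}{7} = \frac{17404}{7}$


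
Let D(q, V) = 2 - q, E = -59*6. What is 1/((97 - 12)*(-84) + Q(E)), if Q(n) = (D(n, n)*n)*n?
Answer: 1/44605356 ≈ 2.2419e-8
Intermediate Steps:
E = -354
Q(n) = n²*(2 - n) (Q(n) = ((2 - n)*n)*n = (n*(2 - n))*n = n²*(2 - n))
1/((97 - 12)*(-84) + Q(E)) = 1/((97 - 12)*(-84) + (-354)²*(2 - 1*(-354))) = 1/(85*(-84) + 125316*(2 + 354)) = 1/(-7140 + 125316*356) = 1/(-7140 + 44612496) = 1/44605356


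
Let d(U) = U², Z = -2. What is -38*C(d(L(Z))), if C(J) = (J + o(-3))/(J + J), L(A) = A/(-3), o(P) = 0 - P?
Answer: -589/4 ≈ -147.25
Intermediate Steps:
o(P) = -P
L(A) = -A/3 (L(A) = A*(-⅓) = -A/3)
C(J) = (3 + J)/(2*J) (C(J) = (J - 1*(-3))/(J + J) = (J + 3)/((2*J)) = (3 + J)*(1/(2*J)) = (3 + J)/(2*J))
-38*C(d(L(Z))) = -19*(3 + (-⅓*(-2))²)/((-⅓*(-2))²) = -19*(3 + (⅔)²)/((⅔)²) = -19*(3 + 4/9)/4/9 = -19*9*31/(4*9) = -38*31/8 = -589/4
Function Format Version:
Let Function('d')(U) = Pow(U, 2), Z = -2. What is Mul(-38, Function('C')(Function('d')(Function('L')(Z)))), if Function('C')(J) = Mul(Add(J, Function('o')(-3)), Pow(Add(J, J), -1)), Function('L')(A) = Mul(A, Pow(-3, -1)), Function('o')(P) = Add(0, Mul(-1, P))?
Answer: Rational(-589, 4) ≈ -147.25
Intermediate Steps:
Function('o')(P) = Mul(-1, P)
Function('L')(A) = Mul(Rational(-1, 3), A) (Function('L')(A) = Mul(A, Rational(-1, 3)) = Mul(Rational(-1, 3), A))
Function('C')(J) = Mul(Rational(1, 2), Pow(J, -1), Add(3, J)) (Function('C')(J) = Mul(Add(J, Mul(-1, -3)), Pow(Add(J, J), -1)) = Mul(Add(J, 3), Pow(Mul(2, J), -1)) = Mul(Add(3, J), Mul(Rational(1, 2), Pow(J, -1))) = Mul(Rational(1, 2), Pow(J, -1), Add(3, J)))
Mul(-38, Function('C')(Function('d')(Function('L')(Z)))) = Mul(-38, Mul(Rational(1, 2), Pow(Pow(Mul(Rational(-1, 3), -2), 2), -1), Add(3, Pow(Mul(Rational(-1, 3), -2), 2)))) = Mul(-38, Mul(Rational(1, 2), Pow(Pow(Rational(2, 3), 2), -1), Add(3, Pow(Rational(2, 3), 2)))) = Mul(-38, Mul(Rational(1, 2), Pow(Rational(4, 9), -1), Add(3, Rational(4, 9)))) = Mul(-38, Mul(Rational(1, 2), Rational(9, 4), Rational(31, 9))) = Mul(-38, Rational(31, 8)) = Rational(-589, 4)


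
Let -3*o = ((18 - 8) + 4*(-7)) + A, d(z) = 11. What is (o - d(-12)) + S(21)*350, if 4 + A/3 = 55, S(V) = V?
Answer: 7294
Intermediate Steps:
A = 153 (A = -12 + 3*55 = -12 + 165 = 153)
o = -45 (o = -(((18 - 8) + 4*(-7)) + 153)/3 = -((10 - 28) + 153)/3 = -(-18 + 153)/3 = -1/3*135 = -45)
(o - d(-12)) + S(21)*350 = (-45 - 1*11) + 21*350 = (-45 - 11) + 7350 = -56 + 7350 = 7294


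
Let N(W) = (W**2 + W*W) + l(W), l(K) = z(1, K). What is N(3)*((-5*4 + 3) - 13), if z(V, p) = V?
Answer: -570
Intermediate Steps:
l(K) = 1
N(W) = 1 + 2*W**2 (N(W) = (W**2 + W*W) + 1 = (W**2 + W**2) + 1 = 2*W**2 + 1 = 1 + 2*W**2)
N(3)*((-5*4 + 3) - 13) = (1 + 2*3**2)*((-5*4 + 3) - 13) = (1 + 2*9)*((-20 + 3) - 13) = (1 + 18)*(-17 - 13) = 19*(-30) = -570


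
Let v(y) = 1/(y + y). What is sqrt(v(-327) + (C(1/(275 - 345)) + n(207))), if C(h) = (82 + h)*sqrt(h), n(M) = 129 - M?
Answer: sqrt(-40869064950 + 613665531*I*sqrt(70))/22890 ≈ 0.55368 + 8.8492*I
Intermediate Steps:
v(y) = 1/(2*y)
C(h) = sqrt(h)*(82 + h)
sqrt(v(-327) + (C(1/(275 - 345)) + n(207))) = sqrt((1/2)/(-327) + (sqrt(1/(275 - 345))*(82 + 1/(275 - 345)) + (129 - 1*207))) = sqrt((1/2)*(-1/327) + (sqrt(1/(-70))*(82 + 1/(-70)) + (129 - 207))) = sqrt(-1/654 + (sqrt(-1/70)*(82 - 1/70) - 78)) = sqrt(-1/654 + ((I*sqrt(70)/70)*(5739/70) - 78)) = sqrt(-1/654 + (5739*I*sqrt(70)/4900 - 78)) = sqrt(-1/654 + (-78 + 5739*I*sqrt(70)/4900)) = sqrt(-51013/654 + 5739*I*sqrt(70)/4900)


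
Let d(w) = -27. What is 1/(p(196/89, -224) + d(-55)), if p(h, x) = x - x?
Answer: -1/27 ≈ -0.037037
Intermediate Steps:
p(h, x) = 0
1/(p(196/89, -224) + d(-55)) = 1/(0 - 27) = 1/(-27) = -1/27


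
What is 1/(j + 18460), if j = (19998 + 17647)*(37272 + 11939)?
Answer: 1/1852566555 ≈ 5.3979e-10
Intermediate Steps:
j = 1852548095 (j = 37645*49211 = 1852548095)
1/(j + 18460) = 1/(1852548095 + 18460) = 1/1852566555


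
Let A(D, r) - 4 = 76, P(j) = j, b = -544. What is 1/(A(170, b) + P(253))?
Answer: 1/333 ≈ 0.0030030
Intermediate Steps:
A(D, r) = 80 (A(D, r) = 4 + 76 = 80)
1/(A(170, b) + P(253)) = 1/(80 + 253) = 1/333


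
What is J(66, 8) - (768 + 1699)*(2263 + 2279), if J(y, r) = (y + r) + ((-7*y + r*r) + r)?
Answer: -11205430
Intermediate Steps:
J(y, r) = r² - 6*y + 2*r (J(y, r) = (r + y) + ((-7*y + r²) + r) = (r + y) + ((r² - 7*y) + r) = (r + y) + (r + r² - 7*y) = r² - 6*y + 2*r)
J(66, 8) - (768 + 1699)*(2263 + 2279) = (8² - 6*66 + 2*8) - (768 + 1699)*(2263 + 2279) = (64 - 396 + 16) - 2467*4542 = -316 - 1*11205114 = -316 - 11205114 = -11205430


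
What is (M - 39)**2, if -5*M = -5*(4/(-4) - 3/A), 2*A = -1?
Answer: 1156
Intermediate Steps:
A = -1/2 (A = (1/2)*(-1) = -1/2 ≈ -0.50000)
M = 5 (M = -(-1)*(4/(-4) - 3/(-1/2)) = -(-1)*(4*(-1/4) - 3*(-2)) = -(-1)*(-1 + 6) = -(-1)*5 = -1/5*(-25) = 5)
(M - 39)**2 = (5 - 39)**2 = (-34)**2 = 1156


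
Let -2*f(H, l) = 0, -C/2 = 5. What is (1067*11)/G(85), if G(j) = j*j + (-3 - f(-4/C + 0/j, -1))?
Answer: 11737/7222 ≈ 1.6252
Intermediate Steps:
C = -10 (C = -2*5 = -10)
f(H, l) = 0 (f(H, l) = -½*0 = 0)
G(j) = -3 + j² (G(j) = j*j + (-3 - 1*0) = j² + (-3 + 0) = j² - 3 = -3 + j²)
(1067*11)/G(85) = (1067*11)/(-3 + 85²) = 11737/(-3 + 7225) = 11737/7222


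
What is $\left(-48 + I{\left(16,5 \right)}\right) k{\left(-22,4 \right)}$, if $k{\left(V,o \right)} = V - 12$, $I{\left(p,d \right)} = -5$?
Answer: $1802$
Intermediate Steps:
$k{\left(V,o \right)} = -12 + V$ ($k{\left(V,o \right)} = V - 12 = -12 + V$)
$\left(-48 + I{\left(16,5 \right)}\right) k{\left(-22,4 \right)} = \left(-48 - 5\right) \left(-12 - 22\right) = \left(-53\right) \left(-34\right) = 1802$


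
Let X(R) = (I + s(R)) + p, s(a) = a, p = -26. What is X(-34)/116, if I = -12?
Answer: -18/29 ≈ -0.62069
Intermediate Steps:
X(R) = -38 + R (X(R) = (-12 + R) - 26 = -38 + R)
X(-34)/116 = (-38 - 34)/116 = -72*1/116 = -18/29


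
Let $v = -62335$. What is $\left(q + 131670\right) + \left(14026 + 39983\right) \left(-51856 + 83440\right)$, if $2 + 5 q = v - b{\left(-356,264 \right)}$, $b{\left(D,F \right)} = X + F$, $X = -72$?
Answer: $\frac{8529697101}{5} \approx 1.7059 \cdot 10^{9}$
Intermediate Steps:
$b{\left(D,F \right)} = -72 + F$
$q = - \frac{62529}{5}$ ($q = - \frac{2}{5} + \frac{-62335 - \left(-72 + 264\right)}{5} = - \frac{2}{5} + \frac{-62335 - 192}{5} = - \frac{2}{5} + \frac{1}{5} \left(-62527\right) = - \frac{2}{5} - \frac{62527}{5} = - \frac{62529}{5} \approx -12506.0$)
$\left(q + 131670\right) + \left(14026 + 39983\right) \left(-51856 + 83440\right) = \left(- \frac{62529}{5} + 131670\right) + \left(14026 + 39983\right) \left(-51856 + 83440\right) = \frac{595821}{5} + 54009 \cdot 31584 = \frac{595821}{5} + 1705820256 = \frac{8529697101}{5}$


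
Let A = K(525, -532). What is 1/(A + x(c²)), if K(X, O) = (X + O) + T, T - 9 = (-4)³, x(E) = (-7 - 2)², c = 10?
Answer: 1/19 ≈ 0.052632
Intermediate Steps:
x(E) = 81 (x(E) = (-9)² = 81)
T = -55 (T = 9 + (-4)³ = 9 - 64 = -55)
K(X, O) = -55 + O + X (K(X, O) = (X + O) - 55 = (O + X) - 55 = -55 + O + X)
A = -62 (A = -55 - 532 + 525 = -62)
1/(A + x(c²)) = 1/(-62 + 81) = 1/19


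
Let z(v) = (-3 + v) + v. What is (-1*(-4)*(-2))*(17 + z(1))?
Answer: -128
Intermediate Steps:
z(v) = -3 + 2*v
(-1*(-4)*(-2))*(17 + z(1)) = (-1*(-4)*(-2))*(17 + (-3 + 2*1)) = (4*(-2))*(17 + (-3 + 2)) = -8*(17 - 1) = -8*16 = -128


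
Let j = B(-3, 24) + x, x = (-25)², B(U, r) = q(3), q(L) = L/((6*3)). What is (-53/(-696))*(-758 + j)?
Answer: -42241/4176 ≈ -10.115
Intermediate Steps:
q(L) = L/18
B(U, r) = ⅙ (B(U, r) = (1/18)*3 = ⅙)
x = 625
j = 3751/6 (j = ⅙ + 625 = 3751/6 ≈ 625.17)
(-53/(-696))*(-758 + j) = (-53/(-696))*(-758 + 3751/6) = -53*(-1/696)*(-797/6) = (53/696)*(-797/6) = -42241/4176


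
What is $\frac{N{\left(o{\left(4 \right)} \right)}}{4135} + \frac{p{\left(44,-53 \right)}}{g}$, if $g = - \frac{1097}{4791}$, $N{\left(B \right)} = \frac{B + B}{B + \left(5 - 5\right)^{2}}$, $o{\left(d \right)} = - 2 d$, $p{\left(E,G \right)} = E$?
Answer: $- \frac{871672346}{4536095} \approx -192.16$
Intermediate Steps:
$N{\left(B \right)} = 2$ ($N{\left(B \right)} = \frac{2 B}{B + 0^{2}} = \frac{2 B}{B + 0} = \frac{2 B}{B} = 2$)
$g = - \frac{1097}{4791}$ ($g = \left(-1097\right) \frac{1}{4791} = - \frac{1097}{4791} \approx -0.22897$)
$\frac{N{\left(o{\left(4 \right)} \right)}}{4135} + \frac{p{\left(44,-53 \right)}}{g} = \frac{2}{4135} + \frac{44}{- \frac{1097}{4791}} = 2 \cdot \frac{1}{4135} + 44 \left(- \frac{4791}{1097}\right) = \frac{2}{4135} - \frac{210804}{1097} = - \frac{871672346}{4536095}$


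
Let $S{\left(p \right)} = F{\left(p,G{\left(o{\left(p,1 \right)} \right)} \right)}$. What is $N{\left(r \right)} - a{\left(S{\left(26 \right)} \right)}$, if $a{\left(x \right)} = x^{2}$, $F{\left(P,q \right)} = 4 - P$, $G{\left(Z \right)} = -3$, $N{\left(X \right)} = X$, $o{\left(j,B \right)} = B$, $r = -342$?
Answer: $-826$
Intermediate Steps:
$S{\left(p \right)} = 4 - p$
$N{\left(r \right)} - a{\left(S{\left(26 \right)} \right)} = -342 - \left(4 - 26\right)^{2} = -342 - \left(-22\right)^{2} = -342 - 484 = -826$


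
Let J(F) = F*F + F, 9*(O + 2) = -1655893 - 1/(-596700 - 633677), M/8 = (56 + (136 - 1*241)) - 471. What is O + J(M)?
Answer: 189548249777474/11073393 ≈ 1.7117e+7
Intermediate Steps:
M = -4160 (M = 8*((56 + (136 - 1*241)) - 471) = 8*((56 + (136 - 241)) - 471) = 8*((56 - 105) - 471) = 8*(-49 - 471) = 8*(-520) = -4160)
O = -2037394808446/11073393 (O = -2 + (-1655893 - 1/(-596700 - 633677))/9 = -2 + (-1655893 - 1/(-1230377))/9 = -2 + (-1655893 - 1*(-1/1230377))/9 = -2 + (-1655893 + 1/1230377)/9 = -2 + (⅑)*(-2037372661660/1230377) = -2 - 2037372661660/11073393 = -2037394808446/11073393 ≈ -1.8399e+5)
J(F) = F + F² (J(F) = F² + F = F + F²)
O + J(M) = -2037394808446/11073393 - 4160*(1 - 4160) = -2037394808446/11073393 - 4160*(-4159) = -2037394808446/11073393 + 17301440 = 189548249777474/11073393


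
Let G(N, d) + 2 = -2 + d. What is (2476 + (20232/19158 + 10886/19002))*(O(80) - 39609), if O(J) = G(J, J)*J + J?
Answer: -81100951169381/978603 ≈ -8.2874e+7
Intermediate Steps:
G(N, d) = -4 + d (G(N, d) = -2 + (-2 + d) = -4 + d)
O(J) = J + J*(-4 + J) (O(J) = (-4 + J)*J + J = J*(-4 + J) + J = J + J*(-4 + J))
(2476 + (20232/19158 + 10886/19002))*(O(80) - 39609) = (2476 + (20232/19158 + 10886/19002))*(80*(-3 + 80) - 39609) = (2476 + (20232*(1/19158) + 10886*(1/19002)))*(80*77 - 39609) = (2476 + (3372/3193 + 5443/9501))*(6160 - 39609) = (2476 + 49416871/30336693)*(-33449) = (75163068739/30336693)*(-33449) = -81100951169381/978603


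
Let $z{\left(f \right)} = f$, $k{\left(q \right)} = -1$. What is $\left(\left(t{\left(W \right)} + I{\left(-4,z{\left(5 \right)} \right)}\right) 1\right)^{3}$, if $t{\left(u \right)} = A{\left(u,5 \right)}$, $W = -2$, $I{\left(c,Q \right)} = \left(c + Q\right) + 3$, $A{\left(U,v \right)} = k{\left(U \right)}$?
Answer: $27$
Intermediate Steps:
$A{\left(U,v \right)} = -1$
$I{\left(c,Q \right)} = 3 + Q + c$ ($I{\left(c,Q \right)} = \left(Q + c\right) + 3 = 3 + Q + c$)
$t{\left(u \right)} = -1$
$\left(\left(t{\left(W \right)} + I{\left(-4,z{\left(5 \right)} \right)}\right) 1\right)^{3} = \left(\left(-1 + \left(3 + 5 - 4\right)\right) 1\right)^{3} = \left(\left(-1 + 4\right) 1\right)^{3} = \left(3 \cdot 1\right)^{3} = 3^{3} = 27$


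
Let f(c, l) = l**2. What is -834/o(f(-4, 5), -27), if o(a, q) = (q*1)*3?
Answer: 278/27 ≈ 10.296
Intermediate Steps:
o(a, q) = 3*q (o(a, q) = q*3 = 3*q)
-834/o(f(-4, 5), -27) = -834/(3*(-27)) = -834/(-81) = -834*(-1/81) = 278/27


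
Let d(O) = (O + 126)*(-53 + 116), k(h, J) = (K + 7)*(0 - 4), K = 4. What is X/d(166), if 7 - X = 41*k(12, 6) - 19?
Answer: 305/3066 ≈ 0.099478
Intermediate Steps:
k(h, J) = -44 (k(h, J) = (4 + 7)*(0 - 4) = 11*(-4) = -44)
d(O) = 7938 + 63*O (d(O) = (126 + O)*63 = 7938 + 63*O)
X = 1830 (X = 7 - (41*(-44) - 19) = 7 - (-1804 - 19) = 7 - 1*(-1823) = 7 + 1823 = 1830)
X/d(166) = 1830/(7938 + 63*166) = 1830/(7938 + 10458) = 1830/18396 = 1830*(1/18396) = 305/3066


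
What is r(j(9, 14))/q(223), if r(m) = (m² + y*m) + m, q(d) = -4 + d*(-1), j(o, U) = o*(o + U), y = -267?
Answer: 12213/227 ≈ 53.802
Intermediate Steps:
j(o, U) = o*(U + o)
q(d) = -4 - d
r(m) = m² - 266*m (r(m) = (m² - 267*m) + m = m² - 266*m)
r(j(9, 14))/q(223) = ((9*(14 + 9))*(-266 + 9*(14 + 9)))/(-4 - 1*223) = ((9*23)*(-266 + 9*23))/(-4 - 223) = (207*(-266 + 207))/(-227) = (207*(-59))*(-1/227) = -12213*(-1/227) = 12213/227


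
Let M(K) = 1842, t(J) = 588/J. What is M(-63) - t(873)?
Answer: 535826/291 ≈ 1841.3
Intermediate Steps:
M(-63) - t(873) = 1842 - 588/873 = 1842 - 1*196/291 = 1842 - 196/291 = 535826/291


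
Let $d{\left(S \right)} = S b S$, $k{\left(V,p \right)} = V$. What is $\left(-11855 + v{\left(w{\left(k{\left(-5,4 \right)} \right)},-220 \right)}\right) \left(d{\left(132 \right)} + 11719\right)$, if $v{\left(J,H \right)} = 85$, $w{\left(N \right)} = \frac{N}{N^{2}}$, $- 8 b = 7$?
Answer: $41512790$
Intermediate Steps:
$b = - \frac{7}{8}$ ($b = \left(- \frac{1}{8}\right) 7 = - \frac{7}{8} \approx -0.875$)
$d{\left(S \right)} = - \frac{7 S^{2}}{8}$ ($d{\left(S \right)} = S \left(- \frac{7}{8}\right) S = - \frac{7 S}{8} S = - \frac{7 S^{2}}{8}$)
$w{\left(N \right)} = \frac{1}{N}$ ($w{\left(N \right)} = \frac{N}{N^{2}} = \frac{1}{N}$)
$\left(-11855 + v{\left(w{\left(k{\left(-5,4 \right)} \right)},-220 \right)}\right) \left(d{\left(132 \right)} + 11719\right) = \left(-11855 + 85\right) \left(- \frac{7 \cdot 132^{2}}{8} + 11719\right) = - 11770 \left(\left(- \frac{7}{8}\right) 17424 + 11719\right) = - 11770 \left(-15246 + 11719\right) = \left(-11770\right) \left(-3527\right) = 41512790$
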